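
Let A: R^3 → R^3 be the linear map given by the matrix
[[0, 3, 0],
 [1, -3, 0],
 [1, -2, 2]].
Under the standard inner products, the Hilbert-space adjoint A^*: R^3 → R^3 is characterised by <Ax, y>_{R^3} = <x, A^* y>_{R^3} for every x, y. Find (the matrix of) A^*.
A^* = A^T =
[[0, 1, 1],
 [3, -3, -2],
 [0, 0, 2]]

For real matrices with standard dot products, the defining identity <Ax, y> = <x, A^* y> gives (Ax)^T y = x^T (A^*) y, i.e. x^T A^T y = x^T (A^*) y. Since this holds for all x, y, we must have A^* = A^T. Therefore
A^* =
[[0, 1, 1],
 [3, -3, -2],
 [0, 0, 2]].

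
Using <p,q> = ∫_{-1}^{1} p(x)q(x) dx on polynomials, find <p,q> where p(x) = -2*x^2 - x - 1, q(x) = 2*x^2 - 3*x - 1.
<p,q> = 12/5

Expand the product: p(x)·q(x) = -4*x^4 + 4*x^3 + 3*x^2 + 4*x + 1.
∫_{-1}^{1} of each monomial x^k gives [2/(k+1) if k even, 0 if k odd]. Integrating term-by-term (or equivalently evaluating the antiderivative F(x) = -4*x^5/5 + x^4 + x^3 + 2*x^2 + x at the endpoints):
  F(1) − F(−1) = 21/5 − (9/5) = 12/5.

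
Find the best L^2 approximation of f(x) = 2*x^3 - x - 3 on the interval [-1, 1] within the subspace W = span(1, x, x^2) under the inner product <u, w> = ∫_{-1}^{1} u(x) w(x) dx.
g(x) = x/5 - 3

The best approximation g ∈ W is the orthogonal projection of f onto W. Writing g = a_0 + a_1 x + a_2 x^2, the coefficients solve the normal equations G · a = b where
  G_{ij} = <φ_i, φ_j> and b_i = <f, φ_i>, with φ_0 = 1, φ_1 = x, φ_2 = x^2.
G =
  [2, 0, 2/3]
  [0, 2/3, 0]
  [2/3, 0, 2/5],
b = (-6, 2/15, -2).
Solving gives a_0 = -3, a_1 = 1/5, a_2 = 0, so
  g(x) = x/5 - 3.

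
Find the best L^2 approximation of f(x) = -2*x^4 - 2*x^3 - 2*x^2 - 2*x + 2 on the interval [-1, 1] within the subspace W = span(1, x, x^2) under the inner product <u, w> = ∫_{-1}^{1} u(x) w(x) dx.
g(x) = -26*x^2/7 - 16*x/5 + 76/35

The best approximation g ∈ W is the orthogonal projection of f onto W. Writing g = a_0 + a_1 x + a_2 x^2, the coefficients solve the normal equations G · a = b where
  G_{ij} = <φ_i, φ_j> and b_i = <f, φ_i>, with φ_0 = 1, φ_1 = x, φ_2 = x^2.
G =
  [2, 0, 2/3]
  [0, 2/3, 0]
  [2/3, 0, 2/5],
b = (28/15, -32/15, -4/105).
Solving gives a_0 = 76/35, a_1 = -16/5, a_2 = -26/7, so
  g(x) = -26*x^2/7 - 16*x/5 + 76/35.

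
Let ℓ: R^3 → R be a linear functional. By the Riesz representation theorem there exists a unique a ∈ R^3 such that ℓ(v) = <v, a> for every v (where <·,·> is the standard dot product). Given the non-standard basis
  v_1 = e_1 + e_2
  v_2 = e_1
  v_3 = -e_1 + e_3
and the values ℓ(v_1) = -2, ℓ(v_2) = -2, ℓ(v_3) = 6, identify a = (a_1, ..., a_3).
a = (-2, 0, 4)

Write a = (a_1, ..., a_3) in the standard basis. For each basis vector v_i, ℓ(v_i) = <v_i, a> is a linear equation in the a_j's. Collect the n equations into a matrix system V a = ℓ, where row i of V is v_i (expressed in the standard basis). Since V is invertible (lower-triangular with 1s on the diagonal, up to permutation), solve by back-substitution:
  V =
[[1, 1, 0],
 [1, 0, 0],
 [-1, 0, 1]]
  V a = (-2, -2, 6)
Solving gives a = (-2, 0, 4).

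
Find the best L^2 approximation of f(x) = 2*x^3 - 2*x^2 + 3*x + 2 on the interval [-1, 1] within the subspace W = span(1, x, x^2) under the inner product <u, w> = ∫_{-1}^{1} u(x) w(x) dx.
g(x) = -2*x^2 + 21*x/5 + 2

The best approximation g ∈ W is the orthogonal projection of f onto W. Writing g = a_0 + a_1 x + a_2 x^2, the coefficients solve the normal equations G · a = b where
  G_{ij} = <φ_i, φ_j> and b_i = <f, φ_i>, with φ_0 = 1, φ_1 = x, φ_2 = x^2.
G =
  [2, 0, 2/3]
  [0, 2/3, 0]
  [2/3, 0, 2/5],
b = (8/3, 14/5, 8/15).
Solving gives a_0 = 2, a_1 = 21/5, a_2 = -2, so
  g(x) = -2*x^2 + 21*x/5 + 2.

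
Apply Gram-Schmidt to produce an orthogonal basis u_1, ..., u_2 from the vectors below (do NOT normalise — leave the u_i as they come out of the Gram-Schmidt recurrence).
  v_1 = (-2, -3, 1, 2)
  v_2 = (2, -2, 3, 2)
Orthogonal basis:
  u_1 = (-2, -3, 1, 2)
  u_2 = (3, -1/2, 5/2, 1)

Apply the Gram-Schmidt recurrence
  u_1 = v_1
  u_i = v_i − Σ_{j<i} ((v_i · u_j) / (u_j · u_j)) · u_j.

Step by step this gives:
  u_1 = (-2, -3, 1, 2)
  u_2 = (3, -1/2, 5/2, 1)

Orthogonality check:
  u_2 · u_1 = 0 (should be 0)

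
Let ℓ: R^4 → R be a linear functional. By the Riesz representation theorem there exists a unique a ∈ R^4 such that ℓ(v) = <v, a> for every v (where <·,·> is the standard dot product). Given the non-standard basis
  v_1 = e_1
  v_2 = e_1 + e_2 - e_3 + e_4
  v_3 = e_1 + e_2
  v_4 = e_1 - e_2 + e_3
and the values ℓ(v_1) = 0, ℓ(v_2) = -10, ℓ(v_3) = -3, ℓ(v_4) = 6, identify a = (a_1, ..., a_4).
a = (0, -3, 3, -4)

Write a = (a_1, ..., a_4) in the standard basis. For each basis vector v_i, ℓ(v_i) = <v_i, a> is a linear equation in the a_j's. Collect the n equations into a matrix system V a = ℓ, where row i of V is v_i (expressed in the standard basis). Since V is invertible (lower-triangular with 1s on the diagonal, up to permutation), solve by back-substitution:
  V =
[[1, 0, 0, 0],
 [1, 1, -1, 1],
 [1, 1, 0, 0],
 [1, -1, 1, 0]]
  V a = (0, -10, -3, 6)
Solving gives a = (0, -3, 3, -4).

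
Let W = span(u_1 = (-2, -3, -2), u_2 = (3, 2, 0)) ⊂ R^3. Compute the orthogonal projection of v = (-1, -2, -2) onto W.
proj_W(v) = (-69/77, -166/77, -144/77)

Set up U = [u_1 | ... | u_2] ∈ R^(3×2). The projector onto W = col(U) is P = U (U^T U)^(-1) U^T.
Compute U^T U =
  [17, -12]
  [-12, 13],
and U^T v = (12, -7).
Solve U^T U · c = U^T v for the coefficients: c = (72/77, 25/77). The projection is proj_W(v) = U c.
Check: (v - proj_W(v)) · u_1 = 0  (should be 0).
Check: (v - proj_W(v)) · u_2 = 0  (should be 0).
Result: proj_W(v) = (-69/77, -166/77, -144/77).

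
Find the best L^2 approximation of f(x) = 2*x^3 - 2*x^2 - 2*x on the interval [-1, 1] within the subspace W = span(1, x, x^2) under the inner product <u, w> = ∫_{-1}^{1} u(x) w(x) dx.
g(x) = -2*x^2 - 4*x/5

The best approximation g ∈ W is the orthogonal projection of f onto W. Writing g = a_0 + a_1 x + a_2 x^2, the coefficients solve the normal equations G · a = b where
  G_{ij} = <φ_i, φ_j> and b_i = <f, φ_i>, with φ_0 = 1, φ_1 = x, φ_2 = x^2.
G =
  [2, 0, 2/3]
  [0, 2/3, 0]
  [2/3, 0, 2/5],
b = (-4/3, -8/15, -4/5).
Solving gives a_0 = 0, a_1 = -4/5, a_2 = -2, so
  g(x) = -2*x^2 - 4*x/5.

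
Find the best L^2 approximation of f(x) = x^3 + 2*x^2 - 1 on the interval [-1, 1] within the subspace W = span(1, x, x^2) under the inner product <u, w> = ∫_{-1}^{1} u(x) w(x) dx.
g(x) = 2*x^2 + 3*x/5 - 1

The best approximation g ∈ W is the orthogonal projection of f onto W. Writing g = a_0 + a_1 x + a_2 x^2, the coefficients solve the normal equations G · a = b where
  G_{ij} = <φ_i, φ_j> and b_i = <f, φ_i>, with φ_0 = 1, φ_1 = x, φ_2 = x^2.
G =
  [2, 0, 2/3]
  [0, 2/3, 0]
  [2/3, 0, 2/5],
b = (-2/3, 2/5, 2/15).
Solving gives a_0 = -1, a_1 = 3/5, a_2 = 2, so
  g(x) = 2*x^2 + 3*x/5 - 1.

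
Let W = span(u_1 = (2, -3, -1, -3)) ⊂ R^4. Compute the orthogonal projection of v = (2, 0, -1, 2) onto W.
proj_W(v) = (-2/23, 3/23, 1/23, 3/23)

Set up U = [u_1 | ... | u_1] ∈ R^(4×1). The projector onto W = col(U) is P = U (U^T U)^(-1) U^T.
Compute U^T U =
  [23],
and U^T v = (-1).
Solve U^T U · c = U^T v for the coefficients: c = (-1/23). The projection is proj_W(v) = U c.
Check: (v - proj_W(v)) · u_1 = 0  (should be 0).
Result: proj_W(v) = (-2/23, 3/23, 1/23, 3/23).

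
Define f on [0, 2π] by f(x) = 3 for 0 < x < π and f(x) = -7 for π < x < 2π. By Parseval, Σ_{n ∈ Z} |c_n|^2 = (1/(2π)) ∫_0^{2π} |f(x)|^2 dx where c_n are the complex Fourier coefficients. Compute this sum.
Σ |c_n|^2 = 29

Parseval equates the L^2 energy of f (normalised by 1/(2π)) with the ℓ^2 sum of its Fourier coefficients: (1/(2π)) ∫_0^{2π} |f|^2 = Σ |c_n|^2.
Compute the left side: (1/(2π)) [∫_0^π 3^2 dx + ∫_π^{2π} (-7)^2 dx] = (1/(2π)) · (9π + 49π) = (9 + 49)/2 = 29.
So Σ_{n ∈ Z} |c_n|^2 = 29.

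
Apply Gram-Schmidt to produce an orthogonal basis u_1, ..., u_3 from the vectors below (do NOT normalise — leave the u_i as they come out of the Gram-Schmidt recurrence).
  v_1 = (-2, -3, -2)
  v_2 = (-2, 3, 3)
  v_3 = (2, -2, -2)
Orthogonal basis:
  u_1 = (-2, -3, -2)
  u_2 = (-56/17, 18/17, 29/17)
  u_3 = (6/253, -20/253, 24/253)

Apply the Gram-Schmidt recurrence
  u_1 = v_1
  u_i = v_i − Σ_{j<i} ((v_i · u_j) / (u_j · u_j)) · u_j.

Step by step this gives:
  u_1 = (-2, -3, -2)
  u_2 = (-56/17, 18/17, 29/17)
  u_3 = (6/253, -20/253, 24/253)

Orthogonality check:
  u_2 · u_1 = 0 (should be 0)
  u_3 · u_1 = 0 (should be 0)
  u_3 · u_2 = 0 (should be 0)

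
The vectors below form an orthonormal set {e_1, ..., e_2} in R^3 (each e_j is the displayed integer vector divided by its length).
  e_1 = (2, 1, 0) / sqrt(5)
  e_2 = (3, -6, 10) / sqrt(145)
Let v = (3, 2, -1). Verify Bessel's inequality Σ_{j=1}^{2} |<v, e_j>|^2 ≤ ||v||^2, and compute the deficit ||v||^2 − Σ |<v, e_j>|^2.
Σ |<v, e_j>|^2 = 405/29; ||v||^2 = 14; deficit = 1/29

Write each e_j = u_j / sqrt(<u_j, u_j>) where u_j is the displayed integer vector. Then <v, e_j> = <v, u_j> / sqrt(<u_j, u_j>), so |<v, e_j>|^2 = <v, u_j>^2 / <u_j, u_j>.
Coefficients: <v, e_1> = 8/sqrt(5), <v, e_2> = -13/sqrt(145).
Square and sum: Σ |<v, e_j>|^2 = 405/29.
Compute ||v||^2 = v·v = 14.
Deficit = 14 − 405/29 = 1/29 ≥ 0, confirming Bessel's inequality. (The deficit equals ||v − Σ <v,e_j> e_j||^2, the squared distance from v to span{e_j}.)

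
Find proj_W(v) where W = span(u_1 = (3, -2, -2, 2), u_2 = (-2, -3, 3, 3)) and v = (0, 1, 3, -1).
proj_W(v) = (-352/217, 431/651, 809/651, -431/651)

Set up U = [u_1 | ... | u_2] ∈ R^(4×2). The projector onto W = col(U) is P = U (U^T U)^(-1) U^T.
Compute U^T U =
  [21, 0]
  [0, 31],
and U^T v = (-10, 3).
Solve U^T U · c = U^T v for the coefficients: c = (-10/21, 3/31). The projection is proj_W(v) = U c.
Check: (v - proj_W(v)) · u_1 = 0  (should be 0).
Check: (v - proj_W(v)) · u_2 = 0  (should be 0).
Result: proj_W(v) = (-352/217, 431/651, 809/651, -431/651).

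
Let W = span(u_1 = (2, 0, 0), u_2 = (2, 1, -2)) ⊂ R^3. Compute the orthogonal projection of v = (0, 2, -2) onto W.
proj_W(v) = (0, 6/5, -12/5)

Set up U = [u_1 | ... | u_2] ∈ R^(3×2). The projector onto W = col(U) is P = U (U^T U)^(-1) U^T.
Compute U^T U =
  [4, 4]
  [4, 9],
and U^T v = (0, 6).
Solve U^T U · c = U^T v for the coefficients: c = (-6/5, 6/5). The projection is proj_W(v) = U c.
Check: (v - proj_W(v)) · u_1 = 0  (should be 0).
Check: (v - proj_W(v)) · u_2 = 0  (should be 0).
Result: proj_W(v) = (0, 6/5, -12/5).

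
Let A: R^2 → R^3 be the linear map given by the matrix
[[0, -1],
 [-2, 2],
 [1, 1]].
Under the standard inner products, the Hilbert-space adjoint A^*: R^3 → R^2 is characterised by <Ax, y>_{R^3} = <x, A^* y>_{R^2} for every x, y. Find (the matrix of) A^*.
A^* = A^T =
[[0, -2, 1],
 [-1, 2, 1]]

For real matrices with standard dot products, the defining identity <Ax, y> = <x, A^* y> gives (Ax)^T y = x^T (A^*) y, i.e. x^T A^T y = x^T (A^*) y. Since this holds for all x, y, we must have A^* = A^T. Therefore
A^* =
[[0, -2, 1],
 [-1, 2, 1]].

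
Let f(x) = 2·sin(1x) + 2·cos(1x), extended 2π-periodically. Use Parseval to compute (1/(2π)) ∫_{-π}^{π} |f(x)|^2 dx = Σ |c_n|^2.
Σ |c_n|^2 = 4

Expand |f|^2 and use orthogonality of {sin(nx), cos(mx)} on [-π, π]:
  ∫_{-π}^{π} sin(nx)^2 dx = π, ∫ cos(mx)^2 dx = π, and cross terms integrate to 0.
So ∫_{-π}^{π} f(x)^2 dx = 2^2 · π + 2^2 · π = (4 + 4)π.
Divide by 2π: (4 + 4)/2 = 4.
By Parseval, this equals Σ |c_n|^2.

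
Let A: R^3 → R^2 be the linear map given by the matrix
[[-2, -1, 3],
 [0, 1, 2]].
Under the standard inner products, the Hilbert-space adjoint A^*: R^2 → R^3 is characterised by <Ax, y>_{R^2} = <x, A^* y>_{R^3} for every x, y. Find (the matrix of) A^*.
A^* = A^T =
[[-2, 0],
 [-1, 1],
 [3, 2]]

For real matrices with standard dot products, the defining identity <Ax, y> = <x, A^* y> gives (Ax)^T y = x^T (A^*) y, i.e. x^T A^T y = x^T (A^*) y. Since this holds for all x, y, we must have A^* = A^T. Therefore
A^* =
[[-2, 0],
 [-1, 1],
 [3, 2]].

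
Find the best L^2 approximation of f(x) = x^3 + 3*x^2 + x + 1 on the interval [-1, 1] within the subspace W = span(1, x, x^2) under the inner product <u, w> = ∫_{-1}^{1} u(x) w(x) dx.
g(x) = 3*x^2 + 8*x/5 + 1

The best approximation g ∈ W is the orthogonal projection of f onto W. Writing g = a_0 + a_1 x + a_2 x^2, the coefficients solve the normal equations G · a = b where
  G_{ij} = <φ_i, φ_j> and b_i = <f, φ_i>, with φ_0 = 1, φ_1 = x, φ_2 = x^2.
G =
  [2, 0, 2/3]
  [0, 2/3, 0]
  [2/3, 0, 2/5],
b = (4, 16/15, 28/15).
Solving gives a_0 = 1, a_1 = 8/5, a_2 = 3, so
  g(x) = 3*x^2 + 8*x/5 + 1.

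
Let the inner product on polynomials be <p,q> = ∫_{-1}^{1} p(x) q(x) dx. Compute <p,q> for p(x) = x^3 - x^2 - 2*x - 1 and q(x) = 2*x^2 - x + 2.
<p,q> = -98/15

Expand the product: p(x)·q(x) = 2*x^5 - 3*x^4 - x^3 - 2*x^2 - 3*x - 2.
∫_{-1}^{1} of each monomial x^k gives [2/(k+1) if k even, 0 if k odd]. Integrating term-by-term (or equivalently evaluating the antiderivative F(x) = x^6/3 - 3*x^5/5 - x^4/4 - 2*x^3/3 - 3*x^2/2 - 2*x at the endpoints):
  F(1) − F(−1) = -281/60 − (37/20) = -98/15.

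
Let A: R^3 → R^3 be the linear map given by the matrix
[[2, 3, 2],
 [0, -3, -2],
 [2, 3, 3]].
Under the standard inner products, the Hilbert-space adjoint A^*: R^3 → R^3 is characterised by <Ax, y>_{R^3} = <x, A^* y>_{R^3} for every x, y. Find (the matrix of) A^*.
A^* = A^T =
[[2, 0, 2],
 [3, -3, 3],
 [2, -2, 3]]

For real matrices with standard dot products, the defining identity <Ax, y> = <x, A^* y> gives (Ax)^T y = x^T (A^*) y, i.e. x^T A^T y = x^T (A^*) y. Since this holds for all x, y, we must have A^* = A^T. Therefore
A^* =
[[2, 0, 2],
 [3, -3, 3],
 [2, -2, 3]].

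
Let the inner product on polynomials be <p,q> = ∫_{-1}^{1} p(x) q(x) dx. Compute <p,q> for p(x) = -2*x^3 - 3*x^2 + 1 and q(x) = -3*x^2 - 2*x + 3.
<p,q> = 16/5

Expand the product: p(x)·q(x) = 6*x^5 + 13*x^4 - 12*x^2 - 2*x + 3.
∫_{-1}^{1} of each monomial x^k gives [2/(k+1) if k even, 0 if k odd]. Integrating term-by-term (or equivalently evaluating the antiderivative F(x) = x^6 + 13*x^5/5 - 4*x^3 - x^2 + 3*x at the endpoints):
  F(1) − F(−1) = 8/5 − (-8/5) = 16/5.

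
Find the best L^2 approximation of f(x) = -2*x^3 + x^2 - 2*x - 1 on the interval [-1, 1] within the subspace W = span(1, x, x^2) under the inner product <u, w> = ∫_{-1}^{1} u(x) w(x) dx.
g(x) = x^2 - 16*x/5 - 1

The best approximation g ∈ W is the orthogonal projection of f onto W. Writing g = a_0 + a_1 x + a_2 x^2, the coefficients solve the normal equations G · a = b where
  G_{ij} = <φ_i, φ_j> and b_i = <f, φ_i>, with φ_0 = 1, φ_1 = x, φ_2 = x^2.
G =
  [2, 0, 2/3]
  [0, 2/3, 0]
  [2/3, 0, 2/5],
b = (-4/3, -32/15, -4/15).
Solving gives a_0 = -1, a_1 = -16/5, a_2 = 1, so
  g(x) = x^2 - 16*x/5 - 1.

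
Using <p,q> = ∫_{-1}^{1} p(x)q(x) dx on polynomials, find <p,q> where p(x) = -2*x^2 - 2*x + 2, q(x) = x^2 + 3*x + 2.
<p,q> = 28/15

Expand the product: p(x)·q(x) = -2*x^4 - 8*x^3 - 8*x^2 + 2*x + 4.
∫_{-1}^{1} of each monomial x^k gives [2/(k+1) if k even, 0 if k odd]. Integrating term-by-term (or equivalently evaluating the antiderivative F(x) = -2*x^5/5 - 2*x^4 - 8*x^3/3 + x^2 + 4*x at the endpoints):
  F(1) − F(−1) = -1/15 − (-29/15) = 28/15.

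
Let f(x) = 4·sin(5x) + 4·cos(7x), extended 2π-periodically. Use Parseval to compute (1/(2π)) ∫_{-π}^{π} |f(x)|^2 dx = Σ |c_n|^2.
Σ |c_n|^2 = 16

Expand |f|^2 and use orthogonality of {sin(nx), cos(mx)} on [-π, π]:
  ∫_{-π}^{π} sin(nx)^2 dx = π, ∫ cos(mx)^2 dx = π, and cross terms integrate to 0.
So ∫_{-π}^{π} f(x)^2 dx = 4^2 · π + 4^2 · π = (16 + 16)π.
Divide by 2π: (16 + 16)/2 = 16.
By Parseval, this equals Σ |c_n|^2.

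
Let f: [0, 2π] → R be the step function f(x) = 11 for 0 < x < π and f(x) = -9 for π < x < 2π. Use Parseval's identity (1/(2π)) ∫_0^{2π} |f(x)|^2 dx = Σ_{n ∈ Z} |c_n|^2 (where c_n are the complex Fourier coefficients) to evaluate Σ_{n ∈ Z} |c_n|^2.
Σ |c_n|^2 = 101

Parseval equates the L^2 energy of f (normalised by 1/(2π)) with the ℓ^2 sum of its Fourier coefficients: (1/(2π)) ∫_0^{2π} |f|^2 = Σ |c_n|^2.
Compute the left side: (1/(2π)) [∫_0^π 11^2 dx + ∫_π^{2π} (-9)^2 dx] = (1/(2π)) · (121π + 81π) = (121 + 81)/2 = 101.
So Σ_{n ∈ Z} |c_n|^2 = 101.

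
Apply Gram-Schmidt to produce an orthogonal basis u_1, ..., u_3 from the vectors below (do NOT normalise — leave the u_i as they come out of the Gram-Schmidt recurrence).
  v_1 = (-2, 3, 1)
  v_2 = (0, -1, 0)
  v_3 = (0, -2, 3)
Orthogonal basis:
  u_1 = (-2, 3, 1)
  u_2 = (-3/7, -5/14, 3/14)
  u_3 = (6/5, 0, 12/5)

Apply the Gram-Schmidt recurrence
  u_1 = v_1
  u_i = v_i − Σ_{j<i} ((v_i · u_j) / (u_j · u_j)) · u_j.

Step by step this gives:
  u_1 = (-2, 3, 1)
  u_2 = (-3/7, -5/14, 3/14)
  u_3 = (6/5, 0, 12/5)

Orthogonality check:
  u_2 · u_1 = 0 (should be 0)
  u_3 · u_1 = 0 (should be 0)
  u_3 · u_2 = 0 (should be 0)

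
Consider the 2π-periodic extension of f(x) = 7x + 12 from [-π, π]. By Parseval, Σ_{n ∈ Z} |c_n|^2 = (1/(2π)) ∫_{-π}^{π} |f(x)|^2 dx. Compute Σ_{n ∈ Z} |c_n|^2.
Σ |c_n|^2 = 49π^2/3 + 144

Expand and integrate term by term over [-π, π]:
  ∫ (7x)^2 dx = 49·(2π^3/3); ∫ 2·7·(12)·x dx = 0 (odd integrand); ∫ 12^2 dx = 144·2π.
So (1/(2π)) ∫_{-π}^{π} (7x + 12)^2 dx = 49π^2/3 + 144 = 49π^2/3 + 144.
Parseval ⇒ Σ |c_n|^2 = 49π^2/3 + 144.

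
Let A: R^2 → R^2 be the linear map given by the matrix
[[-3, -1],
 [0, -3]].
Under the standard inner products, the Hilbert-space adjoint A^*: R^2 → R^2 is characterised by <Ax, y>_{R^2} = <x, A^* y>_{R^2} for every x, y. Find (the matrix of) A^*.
A^* = A^T =
[[-3, 0],
 [-1, -3]]

For real matrices with standard dot products, the defining identity <Ax, y> = <x, A^* y> gives (Ax)^T y = x^T (A^*) y, i.e. x^T A^T y = x^T (A^*) y. Since this holds for all x, y, we must have A^* = A^T. Therefore
A^* =
[[-3, 0],
 [-1, -3]].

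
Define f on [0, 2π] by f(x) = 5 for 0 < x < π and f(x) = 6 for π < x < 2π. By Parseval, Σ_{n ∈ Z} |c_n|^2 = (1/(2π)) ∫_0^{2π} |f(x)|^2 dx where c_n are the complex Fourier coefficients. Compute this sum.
Σ |c_n|^2 = 61/2

Parseval equates the L^2 energy of f (normalised by 1/(2π)) with the ℓ^2 sum of its Fourier coefficients: (1/(2π)) ∫_0^{2π} |f|^2 = Σ |c_n|^2.
Compute the left side: (1/(2π)) [∫_0^π 5^2 dx + ∫_π^{2π} 6^2 dx] = (1/(2π)) · (25π + 36π) = (25 + 36)/2 = 61/2.
So Σ_{n ∈ Z} |c_n|^2 = 61/2.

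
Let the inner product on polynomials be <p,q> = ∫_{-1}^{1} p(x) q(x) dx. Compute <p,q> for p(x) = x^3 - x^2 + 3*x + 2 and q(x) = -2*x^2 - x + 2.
<p,q> = 12/5

Expand the product: p(x)·q(x) = -2*x^5 + x^4 - 3*x^3 - 9*x^2 + 4*x + 4.
∫_{-1}^{1} of each monomial x^k gives [2/(k+1) if k even, 0 if k odd]. Integrating term-by-term (or equivalently evaluating the antiderivative F(x) = -x^6/3 + x^5/5 - 3*x^4/4 - 3*x^3 + 2*x^2 + 4*x at the endpoints):
  F(1) − F(−1) = 127/60 − (-17/60) = 12/5.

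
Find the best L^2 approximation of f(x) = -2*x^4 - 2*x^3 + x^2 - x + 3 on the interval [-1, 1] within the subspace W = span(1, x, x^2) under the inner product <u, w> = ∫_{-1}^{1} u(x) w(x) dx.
g(x) = -5*x^2/7 - 11*x/5 + 111/35

The best approximation g ∈ W is the orthogonal projection of f onto W. Writing g = a_0 + a_1 x + a_2 x^2, the coefficients solve the normal equations G · a = b where
  G_{ij} = <φ_i, φ_j> and b_i = <f, φ_i>, with φ_0 = 1, φ_1 = x, φ_2 = x^2.
G =
  [2, 0, 2/3]
  [0, 2/3, 0]
  [2/3, 0, 2/5],
b = (88/15, -22/15, 64/35).
Solving gives a_0 = 111/35, a_1 = -11/5, a_2 = -5/7, so
  g(x) = -5*x^2/7 - 11*x/5 + 111/35.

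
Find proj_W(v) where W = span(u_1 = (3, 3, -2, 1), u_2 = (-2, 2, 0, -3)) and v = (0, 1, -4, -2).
proj_W(v) = (109/382, 953/382, -177/191, -228/191)

Set up U = [u_1 | ... | u_2] ∈ R^(4×2). The projector onto W = col(U) is P = U (U^T U)^(-1) U^T.
Compute U^T U =
  [23, -3]
  [-3, 17],
and U^T v = (9, 8).
Solve U^T U · c = U^T v for the coefficients: c = (177/382, 211/382). The projection is proj_W(v) = U c.
Check: (v - proj_W(v)) · u_1 = 0  (should be 0).
Check: (v - proj_W(v)) · u_2 = 0  (should be 0).
Result: proj_W(v) = (109/382, 953/382, -177/191, -228/191).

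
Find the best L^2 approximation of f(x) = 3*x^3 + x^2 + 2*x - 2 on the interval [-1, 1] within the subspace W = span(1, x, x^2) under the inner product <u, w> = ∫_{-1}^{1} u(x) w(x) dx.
g(x) = x^2 + 19*x/5 - 2

The best approximation g ∈ W is the orthogonal projection of f onto W. Writing g = a_0 + a_1 x + a_2 x^2, the coefficients solve the normal equations G · a = b where
  G_{ij} = <φ_i, φ_j> and b_i = <f, φ_i>, with φ_0 = 1, φ_1 = x, φ_2 = x^2.
G =
  [2, 0, 2/3]
  [0, 2/3, 0]
  [2/3, 0, 2/5],
b = (-10/3, 38/15, -14/15).
Solving gives a_0 = -2, a_1 = 19/5, a_2 = 1, so
  g(x) = x^2 + 19*x/5 - 2.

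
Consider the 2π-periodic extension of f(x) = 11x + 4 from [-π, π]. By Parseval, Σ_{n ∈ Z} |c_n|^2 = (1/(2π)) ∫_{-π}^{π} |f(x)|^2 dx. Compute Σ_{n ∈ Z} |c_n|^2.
Σ |c_n|^2 = 121π^2/3 + 16

Expand and integrate term by term over [-π, π]:
  ∫ (11x)^2 dx = 121·(2π^3/3); ∫ 2·11·(4)·x dx = 0 (odd integrand); ∫ 4^2 dx = 16·2π.
So (1/(2π)) ∫_{-π}^{π} (11x + 4)^2 dx = 121π^2/3 + 16 = 121π^2/3 + 16.
Parseval ⇒ Σ |c_n|^2 = 121π^2/3 + 16.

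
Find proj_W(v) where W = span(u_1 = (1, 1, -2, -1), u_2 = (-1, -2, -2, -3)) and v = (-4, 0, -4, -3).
proj_W(v) = (-7/10, -98/55, -161/55, -399/110)

Set up U = [u_1 | ... | u_2] ∈ R^(4×2). The projector onto W = col(U) is P = U (U^T U)^(-1) U^T.
Compute U^T U =
  [7, 4]
  [4, 18],
and U^T v = (7, 21).
Solve U^T U · c = U^T v for the coefficients: c = (21/55, 119/110). The projection is proj_W(v) = U c.
Check: (v - proj_W(v)) · u_1 = 0  (should be 0).
Check: (v - proj_W(v)) · u_2 = 0  (should be 0).
Result: proj_W(v) = (-7/10, -98/55, -161/55, -399/110).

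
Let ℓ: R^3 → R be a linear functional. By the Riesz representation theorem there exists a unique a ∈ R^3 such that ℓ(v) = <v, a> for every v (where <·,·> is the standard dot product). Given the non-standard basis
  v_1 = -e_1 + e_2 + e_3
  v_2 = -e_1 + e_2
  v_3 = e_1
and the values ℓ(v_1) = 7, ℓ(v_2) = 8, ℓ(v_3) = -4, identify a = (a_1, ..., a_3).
a = (-4, 4, -1)

Write a = (a_1, ..., a_3) in the standard basis. For each basis vector v_i, ℓ(v_i) = <v_i, a> is a linear equation in the a_j's. Collect the n equations into a matrix system V a = ℓ, where row i of V is v_i (expressed in the standard basis). Since V is invertible (lower-triangular with 1s on the diagonal, up to permutation), solve by back-substitution:
  V =
[[-1, 1, 1],
 [-1, 1, 0],
 [1, 0, 0]]
  V a = (7, 8, -4)
Solving gives a = (-4, 4, -1).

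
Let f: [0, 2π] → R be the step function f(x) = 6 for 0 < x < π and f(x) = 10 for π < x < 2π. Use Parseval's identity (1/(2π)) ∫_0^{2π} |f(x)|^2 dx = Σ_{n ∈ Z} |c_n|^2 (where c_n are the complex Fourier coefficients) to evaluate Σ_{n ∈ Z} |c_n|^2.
Σ |c_n|^2 = 68

Parseval equates the L^2 energy of f (normalised by 1/(2π)) with the ℓ^2 sum of its Fourier coefficients: (1/(2π)) ∫_0^{2π} |f|^2 = Σ |c_n|^2.
Compute the left side: (1/(2π)) [∫_0^π 6^2 dx + ∫_π^{2π} 10^2 dx] = (1/(2π)) · (36π + 100π) = (36 + 100)/2 = 68.
So Σ_{n ∈ Z} |c_n|^2 = 68.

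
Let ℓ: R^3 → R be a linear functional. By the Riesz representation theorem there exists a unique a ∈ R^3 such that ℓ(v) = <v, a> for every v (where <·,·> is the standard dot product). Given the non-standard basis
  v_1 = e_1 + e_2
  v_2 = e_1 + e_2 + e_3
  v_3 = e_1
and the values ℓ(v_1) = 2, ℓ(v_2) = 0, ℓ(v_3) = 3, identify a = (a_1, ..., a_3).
a = (3, -1, -2)

Write a = (a_1, ..., a_3) in the standard basis. For each basis vector v_i, ℓ(v_i) = <v_i, a> is a linear equation in the a_j's. Collect the n equations into a matrix system V a = ℓ, where row i of V is v_i (expressed in the standard basis). Since V is invertible (lower-triangular with 1s on the diagonal, up to permutation), solve by back-substitution:
  V =
[[1, 1, 0],
 [1, 1, 1],
 [1, 0, 0]]
  V a = (2, 0, 3)
Solving gives a = (3, -1, -2).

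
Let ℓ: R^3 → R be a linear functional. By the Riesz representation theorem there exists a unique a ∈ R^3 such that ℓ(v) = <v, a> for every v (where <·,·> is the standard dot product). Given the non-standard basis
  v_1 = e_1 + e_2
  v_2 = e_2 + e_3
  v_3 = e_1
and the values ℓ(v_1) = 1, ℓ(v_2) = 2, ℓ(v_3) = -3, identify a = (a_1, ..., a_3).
a = (-3, 4, -2)

Write a = (a_1, ..., a_3) in the standard basis. For each basis vector v_i, ℓ(v_i) = <v_i, a> is a linear equation in the a_j's. Collect the n equations into a matrix system V a = ℓ, where row i of V is v_i (expressed in the standard basis). Since V is invertible (lower-triangular with 1s on the diagonal, up to permutation), solve by back-substitution:
  V =
[[1, 1, 0],
 [0, 1, 1],
 [1, 0, 0]]
  V a = (1, 2, -3)
Solving gives a = (-3, 4, -2).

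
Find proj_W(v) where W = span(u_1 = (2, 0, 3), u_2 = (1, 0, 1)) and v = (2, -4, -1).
proj_W(v) = (2, 0, -1)

Set up U = [u_1 | ... | u_2] ∈ R^(3×2). The projector onto W = col(U) is P = U (U^T U)^(-1) U^T.
Compute U^T U =
  [13, 5]
  [5, 2],
and U^T v = (1, 1).
Solve U^T U · c = U^T v for the coefficients: c = (-3, 8). The projection is proj_W(v) = U c.
Check: (v - proj_W(v)) · u_1 = 0  (should be 0).
Check: (v - proj_W(v)) · u_2 = 0  (should be 0).
Result: proj_W(v) = (2, 0, -1).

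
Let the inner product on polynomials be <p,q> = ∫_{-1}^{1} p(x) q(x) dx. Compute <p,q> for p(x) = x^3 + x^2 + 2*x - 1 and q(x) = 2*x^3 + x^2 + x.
<p,q> = 382/105

Expand the product: p(x)·q(x) = 2*x^6 + 3*x^5 + 6*x^4 + x^3 + x^2 - x.
∫_{-1}^{1} of each monomial x^k gives [2/(k+1) if k even, 0 if k odd]. Integrating term-by-term (or equivalently evaluating the antiderivative F(x) = 2*x^7/7 + x^6/2 + 6*x^5/5 + x^4/4 + x^3/3 - x^2/2 at the endpoints):
  F(1) − F(−1) = 869/420 − (-659/420) = 382/105.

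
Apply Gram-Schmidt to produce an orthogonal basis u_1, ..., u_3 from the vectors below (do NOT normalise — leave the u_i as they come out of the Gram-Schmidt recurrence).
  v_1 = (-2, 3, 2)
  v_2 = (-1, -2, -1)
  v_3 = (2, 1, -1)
Orthogonal basis:
  u_1 = (-2, 3, 2)
  u_2 = (-29/17, -16/17, -5/17)
  u_3 = (-3/22, 6/11, -21/22)

Apply the Gram-Schmidt recurrence
  u_1 = v_1
  u_i = v_i − Σ_{j<i} ((v_i · u_j) / (u_j · u_j)) · u_j.

Step by step this gives:
  u_1 = (-2, 3, 2)
  u_2 = (-29/17, -16/17, -5/17)
  u_3 = (-3/22, 6/11, -21/22)

Orthogonality check:
  u_2 · u_1 = 0 (should be 0)
  u_3 · u_1 = 0 (should be 0)
  u_3 · u_2 = 0 (should be 0)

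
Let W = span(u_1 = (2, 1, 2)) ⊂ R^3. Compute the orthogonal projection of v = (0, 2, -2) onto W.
proj_W(v) = (-4/9, -2/9, -4/9)

Set up U = [u_1 | ... | u_1] ∈ R^(3×1). The projector onto W = col(U) is P = U (U^T U)^(-1) U^T.
Compute U^T U =
  [9],
and U^T v = (-2).
Solve U^T U · c = U^T v for the coefficients: c = (-2/9). The projection is proj_W(v) = U c.
Check: (v - proj_W(v)) · u_1 = 0  (should be 0).
Result: proj_W(v) = (-4/9, -2/9, -4/9).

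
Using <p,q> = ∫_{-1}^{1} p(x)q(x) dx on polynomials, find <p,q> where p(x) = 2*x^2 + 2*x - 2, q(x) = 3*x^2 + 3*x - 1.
<p,q> = 76/15

Expand the product: p(x)·q(x) = 6*x^4 + 12*x^3 - 2*x^2 - 8*x + 2.
∫_{-1}^{1} of each monomial x^k gives [2/(k+1) if k even, 0 if k odd]. Integrating term-by-term (or equivalently evaluating the antiderivative F(x) = 6*x^5/5 + 3*x^4 - 2*x^3/3 - 4*x^2 + 2*x at the endpoints):
  F(1) − F(−1) = 23/15 − (-53/15) = 76/15.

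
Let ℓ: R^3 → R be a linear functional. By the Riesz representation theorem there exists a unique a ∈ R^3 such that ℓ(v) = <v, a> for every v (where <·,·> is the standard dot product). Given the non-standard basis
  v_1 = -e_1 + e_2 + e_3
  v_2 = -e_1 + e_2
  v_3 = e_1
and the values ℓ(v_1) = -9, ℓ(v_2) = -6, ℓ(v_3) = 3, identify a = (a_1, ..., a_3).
a = (3, -3, -3)

Write a = (a_1, ..., a_3) in the standard basis. For each basis vector v_i, ℓ(v_i) = <v_i, a> is a linear equation in the a_j's. Collect the n equations into a matrix system V a = ℓ, where row i of V is v_i (expressed in the standard basis). Since V is invertible (lower-triangular with 1s on the diagonal, up to permutation), solve by back-substitution:
  V =
[[-1, 1, 1],
 [-1, 1, 0],
 [1, 0, 0]]
  V a = (-9, -6, 3)
Solving gives a = (3, -3, -3).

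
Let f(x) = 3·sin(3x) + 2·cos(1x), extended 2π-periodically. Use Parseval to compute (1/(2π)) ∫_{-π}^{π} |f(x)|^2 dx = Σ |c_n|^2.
Σ |c_n|^2 = 13/2

Expand |f|^2 and use orthogonality of {sin(nx), cos(mx)} on [-π, π]:
  ∫_{-π}^{π} sin(nx)^2 dx = π, ∫ cos(mx)^2 dx = π, and cross terms integrate to 0.
So ∫_{-π}^{π} f(x)^2 dx = 3^2 · π + 2^2 · π = (9 + 4)π.
Divide by 2π: (9 + 4)/2 = 13/2.
By Parseval, this equals Σ |c_n|^2.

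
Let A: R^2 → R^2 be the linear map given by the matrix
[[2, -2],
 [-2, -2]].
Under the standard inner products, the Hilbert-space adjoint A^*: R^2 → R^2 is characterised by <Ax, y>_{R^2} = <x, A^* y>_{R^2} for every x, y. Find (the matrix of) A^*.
A^* = A^T =
[[2, -2],
 [-2, -2]]

For real matrices with standard dot products, the defining identity <Ax, y> = <x, A^* y> gives (Ax)^T y = x^T (A^*) y, i.e. x^T A^T y = x^T (A^*) y. Since this holds for all x, y, we must have A^* = A^T. Therefore
A^* =
[[2, -2],
 [-2, -2]].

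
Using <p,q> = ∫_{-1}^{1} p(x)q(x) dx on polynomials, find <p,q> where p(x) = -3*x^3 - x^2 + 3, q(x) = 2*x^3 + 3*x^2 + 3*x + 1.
<p,q> = 506/105

Expand the product: p(x)·q(x) = -6*x^6 - 11*x^5 - 12*x^4 + 8*x^2 + 9*x + 3.
∫_{-1}^{1} of each monomial x^k gives [2/(k+1) if k even, 0 if k odd]. Integrating term-by-term (or equivalently evaluating the antiderivative F(x) = -6*x^7/7 - 11*x^6/6 - 12*x^5/5 + 8*x^3/3 + 9*x^2/2 + 3*x at the endpoints):
  F(1) − F(−1) = 533/105 − (9/35) = 506/105.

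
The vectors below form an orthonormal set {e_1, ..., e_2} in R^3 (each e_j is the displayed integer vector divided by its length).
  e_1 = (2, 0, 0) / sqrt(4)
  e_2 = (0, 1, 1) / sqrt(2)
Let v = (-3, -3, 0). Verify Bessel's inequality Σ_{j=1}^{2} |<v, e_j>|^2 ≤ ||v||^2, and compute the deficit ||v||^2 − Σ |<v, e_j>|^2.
Σ |<v, e_j>|^2 = 27/2; ||v||^2 = 18; deficit = 9/2

Write each e_j = u_j / sqrt(<u_j, u_j>) where u_j is the displayed integer vector. Then <v, e_j> = <v, u_j> / sqrt(<u_j, u_j>), so |<v, e_j>|^2 = <v, u_j>^2 / <u_j, u_j>.
Coefficients: <v, e_1> = -6/sqrt(4), <v, e_2> = -3/sqrt(2).
Square and sum: Σ |<v, e_j>|^2 = 27/2.
Compute ||v||^2 = v·v = 18.
Deficit = 18 − 27/2 = 9/2 ≥ 0, confirming Bessel's inequality. (The deficit equals ||v − Σ <v,e_j> e_j||^2, the squared distance from v to span{e_j}.)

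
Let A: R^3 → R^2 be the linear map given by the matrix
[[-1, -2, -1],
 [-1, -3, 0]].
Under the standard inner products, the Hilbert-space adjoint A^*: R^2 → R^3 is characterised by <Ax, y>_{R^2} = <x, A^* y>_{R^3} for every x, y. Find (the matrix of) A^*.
A^* = A^T =
[[-1, -1],
 [-2, -3],
 [-1, 0]]

For real matrices with standard dot products, the defining identity <Ax, y> = <x, A^* y> gives (Ax)^T y = x^T (A^*) y, i.e. x^T A^T y = x^T (A^*) y. Since this holds for all x, y, we must have A^* = A^T. Therefore
A^* =
[[-1, -1],
 [-2, -3],
 [-1, 0]].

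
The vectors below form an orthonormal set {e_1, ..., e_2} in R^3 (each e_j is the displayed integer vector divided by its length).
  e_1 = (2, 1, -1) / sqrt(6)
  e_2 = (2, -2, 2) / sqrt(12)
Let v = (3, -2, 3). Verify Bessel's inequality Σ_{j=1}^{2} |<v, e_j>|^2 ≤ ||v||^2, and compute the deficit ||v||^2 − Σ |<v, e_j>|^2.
Σ |<v, e_j>|^2 = 43/2; ||v||^2 = 22; deficit = 1/2

Write each e_j = u_j / sqrt(<u_j, u_j>) where u_j is the displayed integer vector. Then <v, e_j> = <v, u_j> / sqrt(<u_j, u_j>), so |<v, e_j>|^2 = <v, u_j>^2 / <u_j, u_j>.
Coefficients: <v, e_1> = 1/sqrt(6), <v, e_2> = 16/sqrt(12).
Square and sum: Σ |<v, e_j>|^2 = 43/2.
Compute ||v||^2 = v·v = 22.
Deficit = 22 − 43/2 = 1/2 ≥ 0, confirming Bessel's inequality. (The deficit equals ||v − Σ <v,e_j> e_j||^2, the squared distance from v to span{e_j}.)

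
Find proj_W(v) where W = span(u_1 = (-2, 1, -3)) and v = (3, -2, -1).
proj_W(v) = (5/7, -5/14, 15/14)

Set up U = [u_1 | ... | u_1] ∈ R^(3×1). The projector onto W = col(U) is P = U (U^T U)^(-1) U^T.
Compute U^T U =
  [14],
and U^T v = (-5).
Solve U^T U · c = U^T v for the coefficients: c = (-5/14). The projection is proj_W(v) = U c.
Check: (v - proj_W(v)) · u_1 = 0  (should be 0).
Result: proj_W(v) = (5/7, -5/14, 15/14).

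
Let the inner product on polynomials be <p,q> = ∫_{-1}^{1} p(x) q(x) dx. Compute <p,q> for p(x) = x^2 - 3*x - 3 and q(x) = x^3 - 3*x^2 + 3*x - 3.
<p,q> = 68/5

Expand the product: p(x)·q(x) = x^5 - 6*x^4 + 9*x^3 - 3*x^2 + 9.
∫_{-1}^{1} of each monomial x^k gives [2/(k+1) if k even, 0 if k odd]. Integrating term-by-term (or equivalently evaluating the antiderivative F(x) = x^6/6 - 6*x^5/5 + 9*x^4/4 - x^3 + 9*x at the endpoints):
  F(1) − F(−1) = 553/60 − (-263/60) = 68/5.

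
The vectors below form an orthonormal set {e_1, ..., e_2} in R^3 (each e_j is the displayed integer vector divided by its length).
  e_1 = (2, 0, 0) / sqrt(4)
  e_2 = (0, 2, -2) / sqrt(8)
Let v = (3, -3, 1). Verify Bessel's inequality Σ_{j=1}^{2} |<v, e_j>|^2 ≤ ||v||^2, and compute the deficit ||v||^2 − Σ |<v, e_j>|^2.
Σ |<v, e_j>|^2 = 17; ||v||^2 = 19; deficit = 2

Write each e_j = u_j / sqrt(<u_j, u_j>) where u_j is the displayed integer vector. Then <v, e_j> = <v, u_j> / sqrt(<u_j, u_j>), so |<v, e_j>|^2 = <v, u_j>^2 / <u_j, u_j>.
Coefficients: <v, e_1> = 6/sqrt(4), <v, e_2> = -8/sqrt(8).
Square and sum: Σ |<v, e_j>|^2 = 17.
Compute ||v||^2 = v·v = 19.
Deficit = 19 − 17 = 2 ≥ 0, confirming Bessel's inequality. (The deficit equals ||v − Σ <v,e_j> e_j||^2, the squared distance from v to span{e_j}.)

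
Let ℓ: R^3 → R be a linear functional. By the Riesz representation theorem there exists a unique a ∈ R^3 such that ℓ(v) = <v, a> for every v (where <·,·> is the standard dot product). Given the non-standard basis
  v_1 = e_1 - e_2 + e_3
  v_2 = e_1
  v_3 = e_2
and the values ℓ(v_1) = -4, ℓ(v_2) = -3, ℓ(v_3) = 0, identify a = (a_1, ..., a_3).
a = (-3, 0, -1)

Write a = (a_1, ..., a_3) in the standard basis. For each basis vector v_i, ℓ(v_i) = <v_i, a> is a linear equation in the a_j's. Collect the n equations into a matrix system V a = ℓ, where row i of V is v_i (expressed in the standard basis). Since V is invertible (lower-triangular with 1s on the diagonal, up to permutation), solve by back-substitution:
  V =
[[1, -1, 1],
 [1, 0, 0],
 [0, 1, 0]]
  V a = (-4, -3, 0)
Solving gives a = (-3, 0, -1).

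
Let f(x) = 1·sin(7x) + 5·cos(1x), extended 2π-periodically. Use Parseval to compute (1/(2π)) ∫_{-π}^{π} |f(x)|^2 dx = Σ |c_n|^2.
Σ |c_n|^2 = 13

Expand |f|^2 and use orthogonality of {sin(nx), cos(mx)} on [-π, π]:
  ∫_{-π}^{π} sin(nx)^2 dx = π, ∫ cos(mx)^2 dx = π, and cross terms integrate to 0.
So ∫_{-π}^{π} f(x)^2 dx = 1^2 · π + 5^2 · π = (1 + 25)π.
Divide by 2π: (1 + 25)/2 = 13.
By Parseval, this equals Σ |c_n|^2.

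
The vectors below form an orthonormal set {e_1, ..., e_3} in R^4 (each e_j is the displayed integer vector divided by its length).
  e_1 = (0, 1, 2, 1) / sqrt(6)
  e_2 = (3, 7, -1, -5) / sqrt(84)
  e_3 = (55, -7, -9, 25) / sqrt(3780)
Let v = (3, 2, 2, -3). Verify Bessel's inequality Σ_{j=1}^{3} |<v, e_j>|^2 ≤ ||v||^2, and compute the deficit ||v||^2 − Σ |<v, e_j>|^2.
Σ |<v, e_j>|^2 = 4811/270; ||v||^2 = 26; deficit = 2209/270

Write each e_j = u_j / sqrt(<u_j, u_j>) where u_j is the displayed integer vector. Then <v, e_j> = <v, u_j> / sqrt(<u_j, u_j>), so |<v, e_j>|^2 = <v, u_j>^2 / <u_j, u_j>.
Coefficients: <v, e_1> = 3/sqrt(6), <v, e_2> = 36/sqrt(84), <v, e_3> = 58/sqrt(3780).
Square and sum: Σ |<v, e_j>|^2 = 4811/270.
Compute ||v||^2 = v·v = 26.
Deficit = 26 − 4811/270 = 2209/270 ≥ 0, confirming Bessel's inequality. (The deficit equals ||v − Σ <v,e_j> e_j||^2, the squared distance from v to span{e_j}.)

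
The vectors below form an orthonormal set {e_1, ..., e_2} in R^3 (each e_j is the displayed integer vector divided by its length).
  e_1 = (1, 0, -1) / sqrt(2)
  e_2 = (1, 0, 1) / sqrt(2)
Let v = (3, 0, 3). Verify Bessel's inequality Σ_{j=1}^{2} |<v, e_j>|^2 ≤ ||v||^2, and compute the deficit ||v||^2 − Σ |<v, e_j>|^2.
Σ |<v, e_j>|^2 = 18; ||v||^2 = 18; deficit = 0

Write each e_j = u_j / sqrt(<u_j, u_j>) where u_j is the displayed integer vector. Then <v, e_j> = <v, u_j> / sqrt(<u_j, u_j>), so |<v, e_j>|^2 = <v, u_j>^2 / <u_j, u_j>.
Coefficients: <v, e_1> = 0/sqrt(2), <v, e_2> = 6/sqrt(2).
Square and sum: Σ |<v, e_j>|^2 = 18.
Compute ||v||^2 = v·v = 18.
Deficit = 18 − 18 = 0 ≥ 0, confirming Bessel's inequality. (The deficit equals ||v − Σ <v,e_j> e_j||^2, the squared distance from v to span{e_j}.)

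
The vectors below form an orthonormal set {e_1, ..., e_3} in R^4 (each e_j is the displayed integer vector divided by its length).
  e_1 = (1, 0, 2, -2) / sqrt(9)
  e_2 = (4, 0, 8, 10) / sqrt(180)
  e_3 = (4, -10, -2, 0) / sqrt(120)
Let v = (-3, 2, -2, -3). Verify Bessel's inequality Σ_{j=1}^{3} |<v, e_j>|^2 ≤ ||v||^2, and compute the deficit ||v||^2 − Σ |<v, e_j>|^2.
Σ |<v, e_j>|^2 = 76/3; ||v||^2 = 26; deficit = 2/3

Write each e_j = u_j / sqrt(<u_j, u_j>) where u_j is the displayed integer vector. Then <v, e_j> = <v, u_j> / sqrt(<u_j, u_j>), so |<v, e_j>|^2 = <v, u_j>^2 / <u_j, u_j>.
Coefficients: <v, e_1> = -1/sqrt(9), <v, e_2> = -58/sqrt(180), <v, e_3> = -28/sqrt(120).
Square and sum: Σ |<v, e_j>|^2 = 76/3.
Compute ||v||^2 = v·v = 26.
Deficit = 26 − 76/3 = 2/3 ≥ 0, confirming Bessel's inequality. (The deficit equals ||v − Σ <v,e_j> e_j||^2, the squared distance from v to span{e_j}.)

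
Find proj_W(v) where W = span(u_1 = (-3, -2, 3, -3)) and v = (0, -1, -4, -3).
proj_W(v) = (3/31, 2/31, -3/31, 3/31)

Set up U = [u_1 | ... | u_1] ∈ R^(4×1). The projector onto W = col(U) is P = U (U^T U)^(-1) U^T.
Compute U^T U =
  [31],
and U^T v = (-1).
Solve U^T U · c = U^T v for the coefficients: c = (-1/31). The projection is proj_W(v) = U c.
Check: (v - proj_W(v)) · u_1 = 0  (should be 0).
Result: proj_W(v) = (3/31, 2/31, -3/31, 3/31).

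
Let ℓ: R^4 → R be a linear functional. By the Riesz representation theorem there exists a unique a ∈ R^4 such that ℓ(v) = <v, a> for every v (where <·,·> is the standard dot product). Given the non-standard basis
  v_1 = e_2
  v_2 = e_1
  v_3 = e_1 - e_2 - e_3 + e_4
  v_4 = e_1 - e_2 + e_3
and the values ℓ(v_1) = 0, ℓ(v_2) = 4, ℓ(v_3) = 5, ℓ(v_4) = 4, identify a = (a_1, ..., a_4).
a = (4, 0, 0, 1)

Write a = (a_1, ..., a_4) in the standard basis. For each basis vector v_i, ℓ(v_i) = <v_i, a> is a linear equation in the a_j's. Collect the n equations into a matrix system V a = ℓ, where row i of V is v_i (expressed in the standard basis). Since V is invertible (lower-triangular with 1s on the diagonal, up to permutation), solve by back-substitution:
  V =
[[0, 1, 0, 0],
 [1, 0, 0, 0],
 [1, -1, -1, 1],
 [1, -1, 1, 0]]
  V a = (0, 4, 5, 4)
Solving gives a = (4, 0, 0, 1).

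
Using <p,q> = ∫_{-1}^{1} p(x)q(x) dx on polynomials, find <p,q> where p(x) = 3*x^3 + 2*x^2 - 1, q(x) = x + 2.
<p,q> = -2/15

Expand the product: p(x)·q(x) = 3*x^4 + 8*x^3 + 4*x^2 - x - 2.
∫_{-1}^{1} of each monomial x^k gives [2/(k+1) if k even, 0 if k odd]. Integrating term-by-term (or equivalently evaluating the antiderivative F(x) = 3*x^5/5 + 2*x^4 + 4*x^3/3 - x^2/2 - 2*x at the endpoints):
  F(1) − F(−1) = 43/30 − (47/30) = -2/15.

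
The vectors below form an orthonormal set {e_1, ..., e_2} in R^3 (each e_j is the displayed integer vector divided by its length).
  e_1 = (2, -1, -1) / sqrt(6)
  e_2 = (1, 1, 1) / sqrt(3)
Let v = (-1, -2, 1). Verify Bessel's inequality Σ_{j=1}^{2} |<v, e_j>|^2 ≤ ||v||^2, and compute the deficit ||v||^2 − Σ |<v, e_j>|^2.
Σ |<v, e_j>|^2 = 3/2; ||v||^2 = 6; deficit = 9/2

Write each e_j = u_j / sqrt(<u_j, u_j>) where u_j is the displayed integer vector. Then <v, e_j> = <v, u_j> / sqrt(<u_j, u_j>), so |<v, e_j>|^2 = <v, u_j>^2 / <u_j, u_j>.
Coefficients: <v, e_1> = -1/sqrt(6), <v, e_2> = -2/sqrt(3).
Square and sum: Σ |<v, e_j>|^2 = 3/2.
Compute ||v||^2 = v·v = 6.
Deficit = 6 − 3/2 = 9/2 ≥ 0, confirming Bessel's inequality. (The deficit equals ||v − Σ <v,e_j> e_j||^2, the squared distance from v to span{e_j}.)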